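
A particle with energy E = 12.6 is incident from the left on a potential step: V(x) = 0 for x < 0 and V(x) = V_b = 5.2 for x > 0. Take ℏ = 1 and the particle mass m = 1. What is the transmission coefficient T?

T = 0.983

On each side the TISE gives plane waves with k = √(2m(E − V))/ℏ: k₁ = √(2·1·12.6) = 5.020, k₂ = √(2·1·7.4) = 3.847.
Continuity of ψ and ψ′ at the step yields the reflection amplitude r = (k₁ − k₂)/(k₁ + k₂) = 0.1323; thus R = |r|² = 0.01750, T = 0.9825.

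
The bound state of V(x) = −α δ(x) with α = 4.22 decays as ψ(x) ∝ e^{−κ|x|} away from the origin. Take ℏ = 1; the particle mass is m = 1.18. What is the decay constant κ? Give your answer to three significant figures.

κ = 4.98

Integrating the TISE across x = 0 gives the cusp condition ψ'(0⁺) − ψ'(0⁻) = −(2mα/ℏ²)ψ(0).
With ψ ∝ e^{−κ|x|} this yields −2κ = −2mα/ℏ², so κ = mα/ℏ² = 4.980.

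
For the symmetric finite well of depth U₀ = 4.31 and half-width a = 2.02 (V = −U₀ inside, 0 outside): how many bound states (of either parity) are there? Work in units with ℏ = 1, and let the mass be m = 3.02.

The dimensionless depth is z₀ = a√(2mU₀)/ℏ = 2.02 × √(26.03) = 10.31.
A new bound state (alternating even/odd) appears each time z₀ passes a multiple of π/2, so N = ⌊2z₀/π⌋ + 1 = ⌊6.561⌋ + 1 = 7.

N = 7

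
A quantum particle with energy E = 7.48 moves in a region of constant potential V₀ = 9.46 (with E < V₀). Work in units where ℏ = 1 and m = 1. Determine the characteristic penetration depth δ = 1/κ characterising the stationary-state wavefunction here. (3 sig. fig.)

δ = 0.503

Since E < V₀ the TISE in this region is ψ'' = κ²ψ with κ = √(2m(V₀ − E))/ℏ.
κ = √(2 × 1 × 1.98) = 1.990. The penetration depth is δ = 1/κ = 0.503.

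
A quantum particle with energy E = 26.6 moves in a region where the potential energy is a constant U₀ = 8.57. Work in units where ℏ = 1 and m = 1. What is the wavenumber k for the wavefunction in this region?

k = 6.00

With E > U₀ the solution is oscillatory, ψ ∝ e^{±ikx} with k = √(2m(E − U₀))/ℏ.
k = √(2 × 1 × 18.03) = 6.005.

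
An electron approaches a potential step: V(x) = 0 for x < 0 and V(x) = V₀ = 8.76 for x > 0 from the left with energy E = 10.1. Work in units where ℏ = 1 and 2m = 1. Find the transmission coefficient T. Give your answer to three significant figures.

T = 0.783

The wavenumbers are k₁ = √(2mE)/ℏ = 3.178 on the left and k₂ = √(2m(E − V₀))/ℏ = 1.158 on the right.
Matching ψ and ψ′ at x = 0 gives r = (k₁ − k₂)/(k₁ + k₂), so R = r² = 0.2172 and T = 1 − R = 0.7828.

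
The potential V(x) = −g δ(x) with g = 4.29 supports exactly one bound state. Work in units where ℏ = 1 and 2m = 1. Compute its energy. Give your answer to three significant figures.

For x ≠ 0 the bound state is ψ ∝ e^{−κ|x|}; integrating the TISE across the delta gives the cusp condition 2κ = 2mg/ℏ², so κ = 2.145.
Then E = −ℏ²κ²/(2m) = −mg²/(2ℏ²) = -4.601.

E = -4.60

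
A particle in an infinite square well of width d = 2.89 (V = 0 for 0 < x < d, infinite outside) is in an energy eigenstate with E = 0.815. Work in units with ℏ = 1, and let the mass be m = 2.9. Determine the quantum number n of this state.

From E_n = n²π²ℏ²/(2md²) invert to n = √(2md²E)/(πℏ).
n = (2.89/π) × √(2 × 2.9 × 0.815) = 2.000 → n = 2.

n = 2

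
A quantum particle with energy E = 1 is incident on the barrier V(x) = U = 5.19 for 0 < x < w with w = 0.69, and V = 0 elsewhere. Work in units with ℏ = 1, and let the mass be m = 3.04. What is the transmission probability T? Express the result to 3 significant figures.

T = 0.00235

Since E < U the interior solution is evanescent with decay constant κ = √(2m(U − E))/ℏ = 5.047.
κw = 3.483, sinh(κw) = 16.26.
Matching ψ, ψ′ at both faces gives T = [1 + U² sinh²(κw) / (4E(U − E))]⁻¹ = 1/425.8 = 0.00235.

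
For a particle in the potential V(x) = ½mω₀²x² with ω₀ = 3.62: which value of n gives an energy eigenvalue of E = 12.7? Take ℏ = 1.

Invert E_n = (n + ½)ℏω₀: n = E/ℏω₀ − ½ = 3.008, so n = 3.

n = 3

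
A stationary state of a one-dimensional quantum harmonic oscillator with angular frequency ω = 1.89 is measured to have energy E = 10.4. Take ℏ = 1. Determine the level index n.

Invert E_n = (n + ½)ℏω: n = E/ℏω − ½ = 5.003, so n = 5.

n = 5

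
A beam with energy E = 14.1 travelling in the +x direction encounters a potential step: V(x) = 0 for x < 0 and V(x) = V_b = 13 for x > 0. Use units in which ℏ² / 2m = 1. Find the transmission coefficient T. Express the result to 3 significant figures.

T = 0.683

On each side the TISE gives plane waves with k = √(2m(E − V))/ℏ: k₁ = √(2·½·14.1) = 3.755, k₂ = √(2·½·1.1) = 1.049.
Matching ψ and ψ′ at x = 0 gives r = (k₁ − k₂)/(k₁ + k₂), so R = r² = 0.3174 and T = 1 − R = 0.6826.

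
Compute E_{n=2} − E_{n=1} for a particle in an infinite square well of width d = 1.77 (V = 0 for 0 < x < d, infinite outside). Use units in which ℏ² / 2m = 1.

E_n = n²π²ℏ²/(2md²), so ΔE = (2² − 1²) π²ℏ²/(2md²).
ΔE = 3 × π² / (2 × 0.5 × 1.77²) = 9.451.

ΔE = 9.45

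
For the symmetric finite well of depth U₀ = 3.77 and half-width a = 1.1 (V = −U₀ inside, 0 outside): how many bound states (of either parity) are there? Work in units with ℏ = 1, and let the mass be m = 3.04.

Define the well-strength parameter z₀ = (a/ℏ)√(2mU₀) = 1.1 × √(2·3.04·3.77) = 5.266.
The even/odd transcendental equations gain one root per π/2 in z₀, giving N = 1 + ⌊2z₀/π⌋ = 1 + ⌊3.353⌋ = 4.

N = 4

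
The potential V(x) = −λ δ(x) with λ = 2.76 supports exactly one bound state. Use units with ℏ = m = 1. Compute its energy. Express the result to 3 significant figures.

The bound state is ψ(x) = √κ e^{−κ|x|}. The derivative jump ψ'(0⁺) − ψ'(0⁻) = −(2mλ/ℏ²)ψ(0) fixes κ = mλ/ℏ² = 2.760.
Then E = −ℏ²κ²/(2m) = −mλ²/(2ℏ²) = -3.809.

E = -3.81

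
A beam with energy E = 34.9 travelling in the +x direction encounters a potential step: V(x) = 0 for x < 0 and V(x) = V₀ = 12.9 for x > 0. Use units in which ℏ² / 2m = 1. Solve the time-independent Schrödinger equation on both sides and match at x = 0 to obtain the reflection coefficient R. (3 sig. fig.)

The wavenumbers are k₁ = √(2mE)/ℏ = 5.908 on the left and k₂ = √(2m(E − V₀))/ℏ = 4.690 on the right.
Continuity of ψ and ψ′ at the step yields the reflection amplitude r = (k₁ − k₂)/(k₁ + k₂) = 0.1149; thus R = |r|² = 0.01319, T = 0.9868.

R = 0.0132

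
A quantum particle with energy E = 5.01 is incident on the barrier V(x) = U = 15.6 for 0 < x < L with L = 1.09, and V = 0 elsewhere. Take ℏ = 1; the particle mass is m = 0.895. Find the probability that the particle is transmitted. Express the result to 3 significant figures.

T = 0.000263

Since E < U the interior solution is evanescent with decay constant κ = √(2m(U − E))/ℏ = 4.354.
κL = 4.746, sinh(κL) = 57.54.
Matching ψ, ψ′ at both faces gives T = [1 + U² sinh²(κL) / (4E(U − E))]⁻¹ = 1/3798 = 0.000263.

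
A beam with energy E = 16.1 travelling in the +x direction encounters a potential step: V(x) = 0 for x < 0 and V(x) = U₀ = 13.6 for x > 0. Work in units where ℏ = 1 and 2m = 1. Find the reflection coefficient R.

On each side the TISE gives plane waves with k = √(2m(E − V))/ℏ: k₁ = √(2·½·16.1) = 4.012, k₂ = √(2·½·2.5) = 1.581.
Continuity of ψ and ψ′ at the step yields the reflection amplitude r = (k₁ − k₂)/(k₁ + k₂) = 0.4347; thus R = |r|² = 0.1889, T = 0.8111.

R = 0.189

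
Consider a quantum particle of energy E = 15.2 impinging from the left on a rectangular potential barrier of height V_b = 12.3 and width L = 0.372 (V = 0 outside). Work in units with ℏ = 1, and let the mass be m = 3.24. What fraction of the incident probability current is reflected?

Above the barrier the interior wavenumber is k₂ = √(2m(E − V_b))/ℏ = 4.335, giving phase k₂L = 1.613.
T = [1 + V_b² sin²(k₂L) / (4E(E − V_b))]⁻¹ = 1/1.857 = 0.539.
R = 1 − T = 0.461.

R = 0.461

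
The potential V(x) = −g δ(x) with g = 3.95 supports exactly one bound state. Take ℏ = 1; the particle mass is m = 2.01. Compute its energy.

E = -15.7

The bound state is ψ(x) = √κ e^{−κ|x|}. The derivative jump ψ'(0⁺) − ψ'(0⁻) = −(2mg/ℏ²)ψ(0) fixes κ = mg/ℏ² = 7.940.
Then E = −ℏ²κ²/(2m) = −mg²/(2ℏ²) = -15.68.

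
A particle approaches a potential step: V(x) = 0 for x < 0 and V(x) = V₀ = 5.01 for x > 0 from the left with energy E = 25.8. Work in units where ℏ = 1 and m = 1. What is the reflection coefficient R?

The wavenumbers are k₁ = √(2mE)/ℏ = 7.183 on the left and k₂ = √(2m(E − V₀))/ℏ = 6.448 on the right.
Matching ψ and ψ′ at x = 0 gives r = (k₁ − k₂)/(k₁ + k₂), so R = r² = 0.002908 and T = 1 − R = 0.9971.

R = 0.00291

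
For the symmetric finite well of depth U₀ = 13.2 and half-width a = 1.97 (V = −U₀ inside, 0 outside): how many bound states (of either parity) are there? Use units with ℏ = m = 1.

N = 7

Define the well-strength parameter z₀ = (a/ℏ)√(2mU₀) = 1.97 × √(2·1·13.2) = 10.12.
A new bound state (alternating even/odd) appears each time z₀ passes a multiple of π/2, so N = ⌊2z₀/π⌋ + 1 = ⌊6.444⌋ + 1 = 7.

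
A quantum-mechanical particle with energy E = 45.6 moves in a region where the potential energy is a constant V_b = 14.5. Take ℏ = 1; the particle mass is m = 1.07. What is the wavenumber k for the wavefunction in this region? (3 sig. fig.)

With E > V_b the solution is oscillatory, ψ ∝ e^{±ikx} with k = √(2m(E − V_b))/ℏ.
k = √(2 × 1.07 × 31.1) = 8.158.

k = 8.16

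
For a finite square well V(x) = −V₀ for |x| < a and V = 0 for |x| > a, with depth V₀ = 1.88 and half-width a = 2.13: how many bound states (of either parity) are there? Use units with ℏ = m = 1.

N = 3

The dimensionless depth is z₀ = a√(2mV₀)/ℏ = 2.13 × √(3.760) = 4.130.
The even/odd transcendental equations gain one root per π/2 in z₀, giving N = 1 + ⌊2z₀/π⌋ = 1 + ⌊2.629⌋ = 3.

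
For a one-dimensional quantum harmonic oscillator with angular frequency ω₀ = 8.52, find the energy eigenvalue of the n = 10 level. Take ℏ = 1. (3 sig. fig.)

E = 89.5

The oscillator eigenvalues are E_n = ℏω₀(n + ½), so E_10 = 8.52 × 10.5 = 89.46.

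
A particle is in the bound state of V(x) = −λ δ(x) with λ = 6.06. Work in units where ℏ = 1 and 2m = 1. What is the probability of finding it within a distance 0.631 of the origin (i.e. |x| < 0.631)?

P = 0.978

The normalised bound state is ψ = √κ e^{−κ|x|} with κ = mλ/ℏ² = 3.030.
P(|x| < d) = ∫_{−d}^{d} κ e^{−2κ|x|} dx = 1 − e^{−2κd} = 1 − e^{−3.824} = 0.9782.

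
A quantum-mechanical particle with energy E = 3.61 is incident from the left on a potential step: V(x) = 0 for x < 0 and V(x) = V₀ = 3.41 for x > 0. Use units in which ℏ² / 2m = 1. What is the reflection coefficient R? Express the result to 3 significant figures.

R = 0.383

The wavenumbers are k₁ = √(2mE)/ℏ = 1.900 on the left and k₂ = √(2m(E − V₀))/ℏ = 0.4472 on the right.
Continuity of ψ and ψ′ at the step yields the reflection amplitude r = (k₁ − k₂)/(k₁ + k₂) = 0.6189; thus R = |r|² = 0.3831, T = 0.6169.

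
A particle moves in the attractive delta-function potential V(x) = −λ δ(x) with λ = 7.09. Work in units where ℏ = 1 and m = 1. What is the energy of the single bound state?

E = -25.1

For x ≠ 0 the bound state is ψ ∝ e^{−κ|x|}; integrating the TISE across the delta gives the cusp condition 2κ = 2mλ/ℏ², so κ = 7.090.
Then E = −ℏ²κ²/(2m) = −mλ²/(2ℏ²) = -25.13.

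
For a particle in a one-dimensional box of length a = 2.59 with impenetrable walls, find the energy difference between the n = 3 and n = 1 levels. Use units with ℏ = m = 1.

E_n = n²π²ℏ²/(2ma²), so ΔE = (3² − 1²) π²ℏ²/(2ma²).
ΔE = 8 × π² / (2 × 1 × 2.59²) = 5.885.

ΔE = 5.89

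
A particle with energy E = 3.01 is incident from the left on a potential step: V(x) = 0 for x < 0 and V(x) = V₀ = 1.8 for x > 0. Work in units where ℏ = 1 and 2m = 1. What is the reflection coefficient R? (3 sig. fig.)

R = 0.0502

The wavenumbers are k₁ = √(2mE)/ℏ = 1.735 on the left and k₂ = √(2m(E − V₀))/ℏ = 1.100 on the right.
Continuity of ψ and ψ′ at the step yields the reflection amplitude r = (k₁ − k₂)/(k₁ + k₂) = 0.2240; thus R = |r|² = 0.05016, T = 0.9498.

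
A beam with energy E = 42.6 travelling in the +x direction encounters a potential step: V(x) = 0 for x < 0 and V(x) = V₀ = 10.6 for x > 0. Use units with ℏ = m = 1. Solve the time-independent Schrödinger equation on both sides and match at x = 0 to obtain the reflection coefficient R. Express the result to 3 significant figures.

R = 0.00510

On each side the TISE gives plane waves with k = √(2m(E − V))/ℏ: k₁ = √(2·1·42.6) = 9.230, k₂ = √(2·1·32) = 8.000.
Matching ψ and ψ′ at x = 0 gives r = (k₁ − k₂)/(k₁ + k₂), so R = r² = 0.005099 and T = 1 − R = 0.9949.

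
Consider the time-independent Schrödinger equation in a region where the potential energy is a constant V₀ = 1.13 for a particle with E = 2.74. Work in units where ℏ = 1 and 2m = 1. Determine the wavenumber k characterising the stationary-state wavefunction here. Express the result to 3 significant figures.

With E > V₀ the solution is oscillatory, ψ ∝ e^{±ikx} with k = √(2m(E − V₀))/ℏ.
k = √(2 × 0.5 × 1.61) = 1.269.

k = 1.27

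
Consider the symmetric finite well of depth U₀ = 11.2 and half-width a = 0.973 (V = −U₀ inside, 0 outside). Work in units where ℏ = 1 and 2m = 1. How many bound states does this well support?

N = 3

Define the well-strength parameter z₀ = (a/ℏ)√(2mU₀) = 0.973 × √(2·0.5·11.2) = 3.256.
A new bound state (alternating even/odd) appears each time z₀ passes a multiple of π/2, so N = ⌊2z₀/π⌋ + 1 = ⌊2.073⌋ + 1 = 3.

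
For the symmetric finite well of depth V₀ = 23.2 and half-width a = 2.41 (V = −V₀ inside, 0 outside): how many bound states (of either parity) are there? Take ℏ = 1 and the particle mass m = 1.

N = 11

Define the well-strength parameter z₀ = (a/ℏ)√(2mV₀) = 2.41 × √(2·1·23.2) = 16.42.
The even/odd transcendental equations gain one root per π/2 in z₀, giving N = 1 + ⌊2z₀/π⌋ = 1 + ⌊10.45⌋ = 11.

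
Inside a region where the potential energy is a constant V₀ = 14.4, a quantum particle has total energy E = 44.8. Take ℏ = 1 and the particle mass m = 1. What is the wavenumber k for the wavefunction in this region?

With E > V₀ the solution is oscillatory, ψ ∝ e^{±ikx} with k = √(2m(E − V₀))/ℏ.
k = √(2 × 1 × 30.4) = 7.797.

k = 7.80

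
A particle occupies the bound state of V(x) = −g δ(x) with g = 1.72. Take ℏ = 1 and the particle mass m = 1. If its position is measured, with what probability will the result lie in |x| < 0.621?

The normalised bound state is ψ = √κ e^{−κ|x|} with κ = mg/ℏ² = 1.720.
P(|x| < d) = ∫_{−d}^{d} κ e^{−2κ|x|} dx = 1 − e^{−2κd} = 1 − e^{−2.136} = 0.8819.

P = 0.882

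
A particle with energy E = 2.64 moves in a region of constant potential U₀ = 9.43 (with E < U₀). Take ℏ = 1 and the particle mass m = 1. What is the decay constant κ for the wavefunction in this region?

κ = 3.69

Since E < U₀ the TISE in this region is ψ'' = κ²ψ with κ = √(2m(U₀ − E))/ℏ.
κ = √(2 × 1 × 6.79) = 3.685.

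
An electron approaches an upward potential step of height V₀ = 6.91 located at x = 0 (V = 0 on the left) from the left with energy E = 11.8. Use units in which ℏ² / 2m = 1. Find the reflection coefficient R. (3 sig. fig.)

The wavenumbers are k₁ = √(2mE)/ℏ = 3.435 on the left and k₂ = √(2m(E − V₀))/ℏ = 2.211 on the right.
Continuity of ψ and ψ′ at the step yields the reflection amplitude r = (k₁ − k₂)/(k₁ + k₂) = 0.2167; thus R = |r|² = 0.04697, T = 0.9530.

R = 0.0470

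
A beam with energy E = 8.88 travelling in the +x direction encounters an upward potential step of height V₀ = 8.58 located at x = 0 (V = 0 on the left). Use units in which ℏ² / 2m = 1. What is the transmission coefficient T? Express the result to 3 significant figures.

T = 0.525

The wavenumbers are k₁ = √(2mE)/ℏ = 2.980 on the left and k₂ = √(2m(E − V₀))/ℏ = 0.5477 on the right.
Matching ψ and ψ′ at x = 0 gives r = (k₁ − k₂)/(k₁ + k₂), so R = r² = 0.4754 and T = 1 − R = 0.5246.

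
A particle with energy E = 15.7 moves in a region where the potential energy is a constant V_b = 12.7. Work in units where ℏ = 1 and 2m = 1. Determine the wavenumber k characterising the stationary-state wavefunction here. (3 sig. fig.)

With E > V_b the solution is oscillatory, ψ ∝ e^{±ikx} with k = √(2m(E − V_b))/ℏ.
k = √(2 × 0.5 × 3) = 1.732.

k = 1.73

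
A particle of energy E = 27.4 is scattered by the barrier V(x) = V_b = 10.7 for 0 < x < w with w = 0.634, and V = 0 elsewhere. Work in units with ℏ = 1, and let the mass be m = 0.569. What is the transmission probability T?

T = 0.992

E > V_b: inside the barrier k₂ = √(2m(E − V_b))/ℏ = 4.359, k₂w = 2.764.
Matching at both interfaces gives T⁻¹ = 1 + V_b² sin²(k₂w) / [4E(E − V_b)] = 1.009, hence T = 0.992.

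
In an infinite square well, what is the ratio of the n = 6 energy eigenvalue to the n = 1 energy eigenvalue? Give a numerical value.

Since E_n ∝ n², the ratio is (6/1)² = 36.

36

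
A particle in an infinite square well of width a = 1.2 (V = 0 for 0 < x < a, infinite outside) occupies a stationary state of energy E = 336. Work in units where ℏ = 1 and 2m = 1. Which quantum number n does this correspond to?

n = 7

From E_n = n²π²ℏ²/(2ma²) invert to n = √(2ma²E)/(πℏ).
n = (1.2/π) × √(2 × 0.5 × 336) = 7.002 → n = 7.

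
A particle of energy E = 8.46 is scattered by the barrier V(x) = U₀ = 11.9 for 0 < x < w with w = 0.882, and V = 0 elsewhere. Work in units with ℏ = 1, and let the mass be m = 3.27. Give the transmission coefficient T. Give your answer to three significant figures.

T = 0.000764

E < U₀: inside the barrier ψ ∝ e^{±κx} with κ = √(2m(U₀ − E))/ℏ = 4.743.
κw = 4.183, sinh(κw) = 32.79.
Matching ψ, ψ′ at both faces gives T = [1 + U₀² sinh²(κw) / (4E(U₀ − E))]⁻¹ = 1/1309 = 0.000764.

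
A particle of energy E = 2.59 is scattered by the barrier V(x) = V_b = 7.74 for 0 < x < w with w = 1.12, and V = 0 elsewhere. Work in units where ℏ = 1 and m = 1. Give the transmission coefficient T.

T = 0.00269

E < V_b: inside the barrier ψ ∝ e^{±κx} with κ = √(2m(V_b − E))/ℏ = 3.209.
κw = 3.594, sinh(κw) = 18.18.
The exact tunnelling result is T⁻¹ = 1 + V_b² sinh²(κw) / [4E(V_b − E)] = 372.3, so T = 0.00269.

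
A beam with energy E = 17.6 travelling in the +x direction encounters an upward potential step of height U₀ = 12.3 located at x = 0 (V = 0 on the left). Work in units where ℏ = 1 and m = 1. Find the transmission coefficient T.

T = 0.915

On each side the TISE gives plane waves with k = √(2m(E − V))/ℏ: k₁ = √(2·1·17.6) = 5.933, k₂ = √(2·1·5.3) = 3.256.
Matching ψ and ψ′ at x = 0 gives r = (k₁ − k₂)/(k₁ + k₂), so R = r² = 0.08489 and T = 1 − R = 0.9151.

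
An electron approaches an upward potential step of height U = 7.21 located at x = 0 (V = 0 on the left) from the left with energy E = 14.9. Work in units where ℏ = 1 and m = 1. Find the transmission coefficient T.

T = 0.973

On each side the TISE gives plane waves with k = √(2m(E − V))/ℏ: k₁ = √(2·1·14.9) = 5.459, k₂ = √(2·1·7.69) = 3.922.
Continuity of ψ and ψ′ at the step yields the reflection amplitude r = (k₁ − k₂)/(k₁ + k₂) = 0.1639; thus R = |r|² = 0.02685, T = 0.9731.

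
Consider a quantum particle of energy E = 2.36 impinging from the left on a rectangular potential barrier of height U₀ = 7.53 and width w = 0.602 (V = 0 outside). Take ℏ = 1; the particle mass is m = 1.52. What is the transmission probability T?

T = 0.0288

E < U₀: inside the barrier ψ ∝ e^{±κx} with κ = √(2m(U₀ − E))/ℏ = 3.964.
κw = 2.387, sinh(κw) = 5.392.
Matching ψ, ψ′ at both faces gives T = [1 + U₀² sinh²(κw) / (4E(U₀ − E))]⁻¹ = 1/34.78 = 0.0288.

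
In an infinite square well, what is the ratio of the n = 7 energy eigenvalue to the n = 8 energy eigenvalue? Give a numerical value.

Since E_n ∝ n², the ratio is (7/8)² = 0.765625.

0.765625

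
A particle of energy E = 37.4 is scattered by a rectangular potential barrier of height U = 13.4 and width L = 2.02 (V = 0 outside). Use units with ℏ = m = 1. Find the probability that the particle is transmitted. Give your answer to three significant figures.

T = 0.953

E > U: inside the barrier k₂ = √(2m(E − U))/ℏ = 6.928, k₂L = 13.99.
T = [1 + U² sin²(k₂L) / (4E(E − U))]⁻¹ = 1/1.049 = 0.953.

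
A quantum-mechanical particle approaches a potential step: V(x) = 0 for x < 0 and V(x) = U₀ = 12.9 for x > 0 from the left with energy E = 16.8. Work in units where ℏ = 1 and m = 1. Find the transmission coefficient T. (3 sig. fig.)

T = 0.878

The wavenumbers are k₁ = √(2mE)/ℏ = 5.797 on the left and k₂ = √(2m(E − U₀))/ℏ = 2.793 on the right.
Continuity of ψ and ψ′ at the step yields the reflection amplitude r = (k₁ − k₂)/(k₁ + k₂) = 0.3497; thus R = |r|² = 0.1223, T = 0.8777.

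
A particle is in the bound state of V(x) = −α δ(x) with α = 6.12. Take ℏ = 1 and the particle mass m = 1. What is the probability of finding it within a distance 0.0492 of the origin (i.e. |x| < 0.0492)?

The normalised bound state is ψ = √κ e^{−κ|x|} with κ = mα/ℏ² = 6.120.
P(|x| < d) = ∫_{−d}^{d} κ e^{−2κ|x|} dx = 1 − e^{−2κd} = 1 − e^{−0.6022} = 0.4524.

P = 0.452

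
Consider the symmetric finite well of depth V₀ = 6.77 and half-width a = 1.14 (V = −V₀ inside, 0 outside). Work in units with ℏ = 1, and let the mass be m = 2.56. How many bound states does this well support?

Define the well-strength parameter z₀ = (a/ℏ)√(2mV₀) = 1.14 × √(2·2.56·6.77) = 6.712.
The even/odd transcendental equations gain one root per π/2 in z₀, giving N = 1 + ⌊2z₀/π⌋ = 1 + ⌊4.273⌋ = 5.

N = 5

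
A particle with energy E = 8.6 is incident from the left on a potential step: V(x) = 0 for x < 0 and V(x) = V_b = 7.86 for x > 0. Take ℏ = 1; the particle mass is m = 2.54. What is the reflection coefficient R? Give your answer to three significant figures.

R = 0.299

The wavenumbers are k₁ = √(2mE)/ℏ = 6.610 on the left and k₂ = √(2m(E − V_b))/ℏ = 1.939 on the right.
Continuity of ψ and ψ′ at the step yields the reflection amplitude r = (k₁ − k₂)/(k₁ + k₂) = 0.5464; thus R = |r|² = 0.2985, T = 0.7015.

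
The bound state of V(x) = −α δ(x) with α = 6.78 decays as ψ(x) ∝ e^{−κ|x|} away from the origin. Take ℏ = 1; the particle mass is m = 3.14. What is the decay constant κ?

Integrating the TISE across x = 0 gives the cusp condition ψ'(0⁺) − ψ'(0⁻) = −(2mα/ℏ²)ψ(0).
With ψ ∝ e^{−κ|x|} this yields −2κ = −2mα/ℏ², so κ = mα/ℏ² = 21.29.

κ = 21.3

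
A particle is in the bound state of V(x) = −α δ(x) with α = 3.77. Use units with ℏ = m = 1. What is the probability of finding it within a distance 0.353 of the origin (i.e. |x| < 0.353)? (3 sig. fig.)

The normalised bound state is ψ = √κ e^{−κ|x|} with κ = mα/ℏ² = 3.770.
P(|x| < d) = ∫_{−d}^{d} κ e^{−2κ|x|} dx = 1 − e^{−2κd} = 1 − e^{−2.662} = 0.9302.

P = 0.930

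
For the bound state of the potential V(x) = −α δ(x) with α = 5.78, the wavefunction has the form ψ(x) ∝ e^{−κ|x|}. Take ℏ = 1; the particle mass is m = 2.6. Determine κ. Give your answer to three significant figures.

Integrating the TISE across x = 0 gives the cusp condition ψ'(0⁺) − ψ'(0⁻) = −(2mα/ℏ²)ψ(0).
With ψ ∝ e^{−κ|x|} this yields −2κ = −2mα/ℏ², so κ = mα/ℏ² = 15.03.

κ = 15.0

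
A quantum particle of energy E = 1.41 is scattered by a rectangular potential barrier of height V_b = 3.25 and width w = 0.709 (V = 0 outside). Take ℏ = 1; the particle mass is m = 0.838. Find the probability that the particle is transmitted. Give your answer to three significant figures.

Since E < V_b the interior solution is evanescent with decay constant κ = √(2m(V_b − E))/ℏ = 1.756.
κw = 1.245, sinh(κw) = 1.593.
The exact tunnelling result is T⁻¹ = 1 + V_b² sinh²(κw) / [4E(V_b − E)] = 3.582, so T = 0.279.

T = 0.279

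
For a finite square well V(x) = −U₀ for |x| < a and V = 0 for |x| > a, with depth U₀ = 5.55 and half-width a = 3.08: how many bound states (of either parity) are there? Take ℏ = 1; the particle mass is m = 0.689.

Define the well-strength parameter z₀ = (a/ℏ)√(2mU₀) = 3.08 × √(2·0.689·5.55) = 8.518.
The even/odd transcendental equations gain one root per π/2 in z₀, giving N = 1 + ⌊2z₀/π⌋ = 1 + ⌊5.423⌋ = 6.

N = 6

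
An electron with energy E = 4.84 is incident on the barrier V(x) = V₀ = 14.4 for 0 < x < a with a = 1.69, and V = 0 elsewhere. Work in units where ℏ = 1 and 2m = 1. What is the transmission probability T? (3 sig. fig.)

T = 0.000103

Since E < V₀ the interior solution is evanescent with decay constant κ = √(2m(V₀ − E))/ℏ = 3.092.
κa = 5.225, sinh(κa) = 92.96.
Matching ψ, ψ′ at both faces gives T = [1 + V₀² sinh²(κa) / (4E(V₀ − E))]⁻¹ = 1/9683 = 0.000103.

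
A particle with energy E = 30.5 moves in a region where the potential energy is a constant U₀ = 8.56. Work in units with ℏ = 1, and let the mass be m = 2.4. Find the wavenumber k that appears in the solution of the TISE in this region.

With E > U₀ the solution is oscillatory, ψ ∝ e^{±ikx} with k = √(2m(E − U₀))/ℏ.
k = √(2 × 2.4 × 21.94) = 10.26.

k = 10.3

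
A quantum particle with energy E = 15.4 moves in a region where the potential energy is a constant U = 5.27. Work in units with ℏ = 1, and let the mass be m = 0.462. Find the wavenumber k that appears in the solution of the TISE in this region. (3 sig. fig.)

k = 3.06

With E > U the solution is oscillatory, ψ ∝ e^{±ikx} with k = √(2m(E − U))/ℏ.
k = √(2 × 0.462 × 10.13) = 3.059.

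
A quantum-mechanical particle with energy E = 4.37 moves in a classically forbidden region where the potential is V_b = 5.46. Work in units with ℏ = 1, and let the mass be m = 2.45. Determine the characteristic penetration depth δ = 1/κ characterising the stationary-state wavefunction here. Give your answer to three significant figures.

Since E < V_b the TISE in this region is ψ'' = κ²ψ with κ = √(2m(V_b − E))/ℏ.
κ = √(2 × 2.45 × 1.09) = 2.311. The penetration depth is δ = 1/κ = 0.433.

δ = 0.433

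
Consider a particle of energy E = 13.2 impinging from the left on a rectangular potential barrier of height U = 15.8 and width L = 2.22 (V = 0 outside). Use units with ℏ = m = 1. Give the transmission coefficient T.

E < U: inside the barrier ψ ∝ e^{±κx} with κ = √(2m(U − E))/ℏ = 2.280.
κL = 5.062, sinh(κL) = 78.98.
Matching ψ, ψ′ at both faces gives T = [1 + U² sinh²(κL) / (4E(U − E))]⁻¹ = 1/11340 = 0.0000882.

T = 0.0000882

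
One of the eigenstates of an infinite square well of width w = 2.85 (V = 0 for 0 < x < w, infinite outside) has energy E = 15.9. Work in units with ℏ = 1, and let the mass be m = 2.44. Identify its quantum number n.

n = 8

From E_n = n²π²ℏ²/(2mw²) invert to n = √(2mw²E)/(πℏ).
n = (2.85/π) × √(2 × 2.44 × 15.9) = 7.991 → n = 8.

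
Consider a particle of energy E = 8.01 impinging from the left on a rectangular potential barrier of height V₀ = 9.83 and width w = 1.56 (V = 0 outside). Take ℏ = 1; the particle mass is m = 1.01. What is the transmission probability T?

T = 0.00608

Since E < V₀ the interior solution is evanescent with decay constant κ = √(2m(V₀ − E))/ℏ = 1.917.
κw = 2.991, sinh(κw) = 9.929.
Matching ψ, ψ′ at both faces gives T = [1 + V₀² sinh²(κw) / (4E(V₀ − E))]⁻¹ = 1/164.4 = 0.00608.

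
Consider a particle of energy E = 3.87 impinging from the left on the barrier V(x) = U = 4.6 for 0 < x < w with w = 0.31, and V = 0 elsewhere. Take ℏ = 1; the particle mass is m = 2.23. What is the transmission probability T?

Since E < U the interior solution is evanescent with decay constant κ = √(2m(U − E))/ℏ = 1.804.
κw = 0.5594, sinh(κw) = 0.5890.
Matching ψ, ψ′ at both faces gives T = [1 + U² sinh²(κw) / (4E(U − E))]⁻¹ = 1/1.650 = 0.606.

T = 0.606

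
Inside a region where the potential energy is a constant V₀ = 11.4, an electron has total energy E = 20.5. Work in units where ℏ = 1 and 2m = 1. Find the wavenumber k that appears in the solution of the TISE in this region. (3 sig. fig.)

With E > V₀ the solution is oscillatory, ψ ∝ e^{±ikx} with k = √(2m(E − V₀))/ℏ.
k = √(2 × 0.5 × 9.1) = 3.017.

k = 3.02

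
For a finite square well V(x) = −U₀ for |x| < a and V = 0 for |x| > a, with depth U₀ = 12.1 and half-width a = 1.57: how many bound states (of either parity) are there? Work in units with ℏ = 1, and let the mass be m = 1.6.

The dimensionless depth is z₀ = a√(2mU₀)/ℏ = 1.57 × √(38.72) = 9.769.
A new bound state (alternating even/odd) appears each time z₀ passes a multiple of π/2, so N = ⌊2z₀/π⌋ + 1 = ⌊6.219⌋ + 1 = 7.

N = 7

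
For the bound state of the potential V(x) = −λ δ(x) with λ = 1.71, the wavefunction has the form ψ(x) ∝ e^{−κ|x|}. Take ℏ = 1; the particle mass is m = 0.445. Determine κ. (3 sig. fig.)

κ = 0.761

Integrating the TISE across x = 0 gives the cusp condition ψ'(0⁺) − ψ'(0⁻) = −(2mλ/ℏ²)ψ(0).
With ψ ∝ e^{−κ|x|} this yields −2κ = −2mλ/ℏ², so κ = mλ/ℏ² = 0.7610.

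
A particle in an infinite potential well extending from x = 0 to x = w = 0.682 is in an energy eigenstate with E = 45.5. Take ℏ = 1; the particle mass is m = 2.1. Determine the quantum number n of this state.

From E_n = n²π²ℏ²/(2mw²) invert to n = √(2mw²E)/(πℏ).
n = (0.682/π) × √(2 × 2.1 × 45.5) = 3.001 → n = 3.

n = 3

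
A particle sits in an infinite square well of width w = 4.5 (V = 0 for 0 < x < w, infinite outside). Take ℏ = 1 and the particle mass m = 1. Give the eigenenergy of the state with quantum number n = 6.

The infinite-well eigenfunctions ψ_n = √(2/w) sin(nπx/w) vanish at both walls, giving E_n = n²π²ℏ²/(2mw²).
E_6 = 6² × π² / (2 × 1 × 4.5²) = 8.773.

E = 8.77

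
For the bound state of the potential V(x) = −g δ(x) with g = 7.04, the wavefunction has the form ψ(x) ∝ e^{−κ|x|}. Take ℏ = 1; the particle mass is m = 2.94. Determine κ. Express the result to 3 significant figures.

κ = 20.7

Integrate −(ℏ²/2m)ψ'' − gδ(x)ψ = Eψ from −ε to +ε: the ψ'' term gives ψ'(0⁺) − ψ'(0⁻) and the δ term gives −(2mg/ℏ²)ψ(0).
With ψ ∝ e^{−κ|x|} this yields −2κ = −2mg/ℏ², so κ = mg/ℏ² = 20.70.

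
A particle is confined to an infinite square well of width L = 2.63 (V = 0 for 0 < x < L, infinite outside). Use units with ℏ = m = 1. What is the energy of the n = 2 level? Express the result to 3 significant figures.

The infinite-well eigenfunctions ψ_n = √(2/L) sin(nπx/L) vanish at both walls, giving E_n = n²π²ℏ²/(2mL²).
E_2 = 2² × π² / (2 × 1 × 2.63²) = 2.854.

E = 2.85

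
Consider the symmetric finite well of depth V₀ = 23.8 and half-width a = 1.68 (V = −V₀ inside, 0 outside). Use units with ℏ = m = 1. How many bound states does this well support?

Define the well-strength parameter z₀ = (a/ℏ)√(2mV₀) = 1.68 × √(2·1·23.8) = 11.59.
The even/odd transcendental equations gain one root per π/2 in z₀, giving N = 1 + ⌊2z₀/π⌋ = 1 + ⌊7.379⌋ = 8.

N = 8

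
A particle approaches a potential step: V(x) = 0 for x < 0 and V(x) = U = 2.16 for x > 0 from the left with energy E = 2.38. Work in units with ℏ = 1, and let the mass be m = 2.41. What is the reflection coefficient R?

R = 0.285

The wavenumbers are k₁ = √(2mE)/ℏ = 3.387 on the left and k₂ = √(2m(E − U))/ℏ = 1.030 on the right.
Matching ψ and ψ′ at x = 0 gives r = (k₁ − k₂)/(k₁ + k₂), so R = r² = 0.2848 and T = 1 − R = 0.7152.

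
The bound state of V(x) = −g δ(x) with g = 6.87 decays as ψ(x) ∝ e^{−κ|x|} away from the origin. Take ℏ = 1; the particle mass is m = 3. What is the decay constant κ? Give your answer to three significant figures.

Integrate −(ℏ²/2m)ψ'' − gδ(x)ψ = Eψ from −ε to +ε: the ψ'' term gives ψ'(0⁺) − ψ'(0⁻) and the δ term gives −(2mg/ℏ²)ψ(0).
With ψ ∝ e^{−κ|x|} this yields −2κ = −2mg/ℏ², so κ = mg/ℏ² = 20.61.

κ = 20.6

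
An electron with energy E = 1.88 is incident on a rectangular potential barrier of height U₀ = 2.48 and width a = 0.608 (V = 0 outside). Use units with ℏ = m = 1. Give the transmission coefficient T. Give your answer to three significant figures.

T = 0.588

E < U₀: inside the barrier ψ ∝ e^{±κx} with κ = √(2m(U₀ − E))/ℏ = 1.095.
κa = 0.6660, sinh(κa) = 0.7164.
Matching ψ, ψ′ at both faces gives T = [1 + U₀² sinh²(κa) / (4E(U₀ − E))]⁻¹ = 1/1.700 = 0.588.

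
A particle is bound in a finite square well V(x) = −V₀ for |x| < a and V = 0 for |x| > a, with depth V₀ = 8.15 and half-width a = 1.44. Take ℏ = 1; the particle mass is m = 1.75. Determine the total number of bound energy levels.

N = 5

The dimensionless depth is z₀ = a√(2mV₀)/ℏ = 1.44 × √(28.53) = 7.691.
The even/odd transcendental equations gain one root per π/2 in z₀, giving N = 1 + ⌊2z₀/π⌋ = 1 + ⌊4.896⌋ = 5.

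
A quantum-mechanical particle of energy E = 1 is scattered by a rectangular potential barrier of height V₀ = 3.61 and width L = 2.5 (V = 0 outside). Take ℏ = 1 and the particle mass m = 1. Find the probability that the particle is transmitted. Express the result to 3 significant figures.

E < V₀: inside the barrier ψ ∝ e^{±κx} with κ = √(2m(V₀ − E))/ℏ = 2.285.
κL = 5.712, sinh(κL) = 151.2.
The exact tunnelling result is T⁻¹ = 1 + V₀² sinh²(κL) / [4E(V₀ − E)] = 28540, so T = 0.0000350.

T = 0.0000350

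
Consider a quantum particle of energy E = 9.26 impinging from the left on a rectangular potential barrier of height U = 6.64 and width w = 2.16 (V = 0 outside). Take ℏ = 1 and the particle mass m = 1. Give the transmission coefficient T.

Above the barrier the interior wavenumber is k₂ = √(2m(E − U))/ℏ = 2.289, giving phase k₂w = 4.944.
T = [1 + U² sin²(k₂w) / (4E(E − U))]⁻¹ = 1/1.430 = 0.699.

T = 0.699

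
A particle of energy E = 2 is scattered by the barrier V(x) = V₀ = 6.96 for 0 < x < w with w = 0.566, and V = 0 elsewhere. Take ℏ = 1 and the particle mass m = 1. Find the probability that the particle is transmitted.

E < V₀: inside the barrier ψ ∝ e^{±κx} with κ = √(2m(V₀ − E))/ℏ = 3.150.
κw = 1.783, sinh(κw) = 2.889.
Matching ψ, ψ′ at both faces gives T = [1 + V₀² sinh²(κw) / (4E(V₀ − E))]⁻¹ = 1/11.19 = 0.0894.

T = 0.0894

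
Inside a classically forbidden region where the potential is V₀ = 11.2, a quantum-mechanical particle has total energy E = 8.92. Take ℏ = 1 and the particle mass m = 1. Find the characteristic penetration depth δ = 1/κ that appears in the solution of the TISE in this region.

Since E < V₀ the TISE in this region is ψ'' = κ²ψ with κ = √(2m(V₀ − E))/ℏ.
κ = √(2 × 1 × 2.28) = 2.135. The penetration depth is δ = 1/κ = 0.468.

δ = 0.468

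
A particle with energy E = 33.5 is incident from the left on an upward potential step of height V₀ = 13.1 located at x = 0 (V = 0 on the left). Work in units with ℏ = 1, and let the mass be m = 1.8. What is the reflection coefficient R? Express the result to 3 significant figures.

R = 0.0152

On each side the TISE gives plane waves with k = √(2m(E − V))/ℏ: k₁ = √(2·1.8·33.5) = 10.98, k₂ = √(2·1.8·20.4) = 8.570.
Continuity of ψ and ψ′ at the step yields the reflection amplitude r = (k₁ − k₂)/(k₁ + k₂) = 0.1234; thus R = |r|² = 0.01522, T = 0.9848.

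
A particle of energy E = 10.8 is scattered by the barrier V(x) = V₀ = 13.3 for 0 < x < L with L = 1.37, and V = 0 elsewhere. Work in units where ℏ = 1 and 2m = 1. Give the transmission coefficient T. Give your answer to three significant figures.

T = 0.0319

Since E < V₀ the interior solution is evanescent with decay constant κ = √(2m(V₀ − E))/ℏ = 1.581.
κL = 2.166, sinh(κL) = 4.305.
The exact tunnelling result is T⁻¹ = 1 + V₀² sinh²(κL) / [4E(V₀ − E)] = 31.36, so T = 0.0319.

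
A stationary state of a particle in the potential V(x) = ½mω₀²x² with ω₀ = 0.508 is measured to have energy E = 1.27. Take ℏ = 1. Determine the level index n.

n = 2

E_n = ℏω₀(n + ½) ⇒ n = E/(ℏω₀) − ½ = 1.27/0.508 − 0.5 = 2.000 → n = 2.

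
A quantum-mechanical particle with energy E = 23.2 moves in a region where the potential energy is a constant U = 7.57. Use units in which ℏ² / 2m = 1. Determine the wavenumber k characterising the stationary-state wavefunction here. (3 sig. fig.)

k = 3.95

With E > U the solution is oscillatory, ψ ∝ e^{±ikx} with k = √(2m(E − U))/ℏ.
k = √(2 × 0.5 × 15.63) = 3.953.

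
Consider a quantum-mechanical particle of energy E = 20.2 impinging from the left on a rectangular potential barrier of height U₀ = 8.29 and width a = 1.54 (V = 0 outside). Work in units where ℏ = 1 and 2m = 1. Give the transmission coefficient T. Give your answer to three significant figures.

E > U₀: inside the barrier k₂ = √(2m(E − U₀))/ℏ = 3.451, k₂a = 5.315.
T = [1 + U₀² sin²(k₂a) / (4E(E − U₀))]⁻¹ = 1/1.048 = 0.954.

T = 0.954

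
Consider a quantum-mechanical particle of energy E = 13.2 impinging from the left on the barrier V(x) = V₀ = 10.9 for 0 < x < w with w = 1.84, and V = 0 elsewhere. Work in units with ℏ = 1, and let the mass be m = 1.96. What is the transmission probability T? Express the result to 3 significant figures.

Above the barrier the interior wavenumber is k₂ = √(2m(E − V₀))/ℏ = 3.003, giving phase k₂w = 5.525.
Matching at both interfaces gives T⁻¹ = 1 + V₀² sin²(k₂w) / [4E(E − V₀)] = 1.463, hence T = 0.684.

T = 0.684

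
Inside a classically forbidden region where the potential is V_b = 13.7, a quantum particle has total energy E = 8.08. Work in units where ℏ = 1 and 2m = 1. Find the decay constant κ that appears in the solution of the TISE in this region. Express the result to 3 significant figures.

Since E < V_b the TISE in this region is ψ'' = κ²ψ with κ = √(2m(V_b − E))/ℏ.
κ = √(2 × 0.5 × 5.62) = 2.371.

κ = 2.37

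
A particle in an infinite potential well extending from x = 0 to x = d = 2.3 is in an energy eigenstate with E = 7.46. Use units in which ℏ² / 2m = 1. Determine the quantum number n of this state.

For an infinite well E_n = n²π²ℏ²/(2md²), so n = (d/πℏ)√(2mE).
n = (2.3/π) × √(2 × 0.5 × 7.46) = 2.000 → n = 2.

n = 2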